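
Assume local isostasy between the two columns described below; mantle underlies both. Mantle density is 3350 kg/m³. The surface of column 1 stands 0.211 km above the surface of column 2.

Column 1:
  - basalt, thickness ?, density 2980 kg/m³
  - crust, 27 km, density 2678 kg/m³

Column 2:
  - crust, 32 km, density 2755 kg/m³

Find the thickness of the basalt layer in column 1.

4.33 km

Take the compensation level at the base of the deeper column (depth z_c below the surface of column 1) and equate Σ ρ_i t_i down to z_c; mantle fills any gap and the z_c terms cancel.
Column 1: x×2980 + 27×2678 + (z_c − 27 − x)×3350
Column 2: 0.211×0 + 32×2755 + (z_c − 0.211 − 32)×3350
The z_c×3350 term appears on both sides and cancels. Collect the known terms of each column as K = Σ(ρt)_known − 3350 × (depth of known layers): K_1 = 72306 − 3350×27 = −18144; K_2 = 88160 − 3350×(0.211 + 32) = −19746.85.
Balance: K_1 − x×(3350 − 2980) = K_2, so x = (K_1 − K_2)/(3350 − 2980) = 1602.85/370 = 4.33 km.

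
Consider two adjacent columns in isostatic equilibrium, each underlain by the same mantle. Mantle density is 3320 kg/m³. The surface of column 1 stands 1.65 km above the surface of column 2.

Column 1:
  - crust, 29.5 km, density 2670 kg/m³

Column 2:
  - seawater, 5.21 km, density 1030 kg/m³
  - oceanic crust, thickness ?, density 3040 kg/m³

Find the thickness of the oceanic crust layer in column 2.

6.31 km

Take the compensation level at the base of the deeper column (depth z_c below the surface of column 1) and equate Σ ρ_i t_i down to z_c; mantle fills any gap and the z_c terms cancel.
Column 1: 29.5×2670 + (z_c − 29.5)×3320
Column 2: 1.65×0 + 5.21×1030 + x×3040 + (z_c − 1.65 − 5.21 − x)×3320
The z_c×3320 term appears on both sides and cancels. Collect the known terms of each column as K = Σ(ρt)_known − 3320 × (depth of known layers): K_1 = 78765 − 3320×29.5 = −19175; K_2 = 5366.3 − 3320×(1.65 + 5.21) = −17408.9.
Balance: K_1 = K_2 − x×(3320 − 3040), so x = (K_2 − K_1)/(3320 − 3040) = 1766.1/280 = 6.31 km.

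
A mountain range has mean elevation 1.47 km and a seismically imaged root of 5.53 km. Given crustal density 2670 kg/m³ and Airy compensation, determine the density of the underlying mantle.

Airy balance: ρ_c h = (ρ_m − ρ_c) r → ρ_m = ρ_c (1 + h/r).
ρ_m = 2670 × (1 + 1.47 km/5.53 km) = 3380 kg/m³.

3380 kg/m³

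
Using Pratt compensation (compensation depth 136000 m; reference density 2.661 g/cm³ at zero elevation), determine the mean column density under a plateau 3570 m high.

2.59 g/cm³

Pratt balance: ρ_ref D = ρ (D + h).
ρ = ρ_ref D/(D + h) = 2.661 × 136000 m/(136000 m + 3570 m) = 2.59 g/cm³.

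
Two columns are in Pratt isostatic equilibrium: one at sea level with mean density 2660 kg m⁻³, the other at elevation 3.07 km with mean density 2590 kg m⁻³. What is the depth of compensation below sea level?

114 km

ρ_ref D = ρ (D + h) → D (ρ_ref − ρ) = ρ h.
D = ρ h/(ρ_ref − ρ) = 2590 × 3.07 km/(2660 − 2590) = 114 km.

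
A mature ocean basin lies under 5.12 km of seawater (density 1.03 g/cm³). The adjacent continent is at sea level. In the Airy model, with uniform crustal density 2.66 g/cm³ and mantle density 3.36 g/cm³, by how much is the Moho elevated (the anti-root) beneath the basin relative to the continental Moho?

Isostatic balance requires: replacing crust with seawater at the top is compensated by replacing crust with mantle at the base: d (ρ_c − ρ_w) = a (ρ_m − ρ_c).
a = d (ρ_c − ρ_w)/(ρ_m − ρ_c) = 5.12 km × 1.63/0.7 = 11.9 km.

11.9 km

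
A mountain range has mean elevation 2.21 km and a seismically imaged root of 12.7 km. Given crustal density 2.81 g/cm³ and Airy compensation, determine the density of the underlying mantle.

Airy balance: ρ_c h = (ρ_m − ρ_c) r → ρ_m = ρ_c (1 + h/r).
ρ_m = 2.81 × (1 + 2.21 km/12.7 km) = 3.3 g/cm³.

3.3 g/cm³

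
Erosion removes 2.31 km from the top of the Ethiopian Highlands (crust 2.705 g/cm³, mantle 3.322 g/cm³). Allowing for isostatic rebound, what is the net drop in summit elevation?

Rebound u = e ρ_c/ρ_m = 2.31 km × 2.705/3.322 = 1.881 km.
Net surface drop = e − u = 2.31 km − 1.881 km = e (ρ_m − ρ_c)/ρ_m = 0.429 km.

0.429 km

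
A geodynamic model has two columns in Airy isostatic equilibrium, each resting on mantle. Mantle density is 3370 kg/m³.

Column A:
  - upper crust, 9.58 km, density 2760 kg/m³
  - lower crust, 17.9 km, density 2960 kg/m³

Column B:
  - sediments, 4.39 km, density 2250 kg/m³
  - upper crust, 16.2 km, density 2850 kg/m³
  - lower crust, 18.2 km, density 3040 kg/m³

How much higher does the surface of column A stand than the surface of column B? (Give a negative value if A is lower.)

For any compensation level in the mantle, the mantle terms cancel and isostasy reduces to e = (Σt_A − Σt_B) − (Σ(ρt)_A − Σ(ρt)_B) / ρ_m.
Σt_A = 27.48 km; Σt_B = 38.79 km; Σ(ρt)_A = 79424.8; Σ(ρt)_B = 111375.5 (in km·kg/m³).
e = (27.48 − 38.79) − (79424.8 − 111375.5) / 3370 = −1.83 km.

−1.83 km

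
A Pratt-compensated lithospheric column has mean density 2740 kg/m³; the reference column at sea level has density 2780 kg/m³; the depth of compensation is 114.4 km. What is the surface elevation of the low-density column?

ρ_ref D = ρ (D + h) → h = D (ρ_ref − ρ)/ρ.
h = 114.4 km × (2780 − 2740)/2740 = 1.67 km.

1.67 km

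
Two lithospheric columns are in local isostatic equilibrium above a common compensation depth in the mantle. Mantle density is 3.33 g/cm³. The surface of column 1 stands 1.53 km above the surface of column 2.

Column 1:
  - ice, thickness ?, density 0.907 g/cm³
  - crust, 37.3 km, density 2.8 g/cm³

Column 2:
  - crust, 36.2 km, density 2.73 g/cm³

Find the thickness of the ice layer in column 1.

Take the compensation level at the base of the deeper column (depth z_c below the surface of column 1) and equate Σ ρ_i t_i down to z_c; mantle fills any gap and the z_c terms cancel.
Column 1: x×0.907 + 37.3×2.8 + (z_c − 37.3 − x)×3.33
Column 2: 1.53×0 + 36.2×2.73 + (z_c − 1.53 − 36.2)×3.33
The z_c×3.33 term appears on both sides and cancels. Collect the known terms of each column as K = Σ(ρt)_known − 3.33 × (depth of known layers): K_1 = 104.44 − 3.33×37.3 = −19.769; K_2 = 98.826 − 3.33×(1.53 + 36.2) = −26.8149.
Balance: K_1 − x×(3.33 − 0.907) = K_2, so x = (K_1 − K_2)/(3.33 − 0.907) = 7.0459/2.423 = 2.91 km.

2.91 km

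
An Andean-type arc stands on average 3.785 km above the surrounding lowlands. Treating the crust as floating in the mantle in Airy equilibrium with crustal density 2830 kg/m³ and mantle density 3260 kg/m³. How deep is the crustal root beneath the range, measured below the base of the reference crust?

24.9 km

In Airy isostatic equilibrium: the weight of the topography is balanced by the buoyancy of the root, ρ_c h = (ρ_m − ρ_c) r.
r = h · ρ_c / (ρ_m − ρ_c) = 3.785 km × 2830 / (3260 − 2830) = 24.9 km.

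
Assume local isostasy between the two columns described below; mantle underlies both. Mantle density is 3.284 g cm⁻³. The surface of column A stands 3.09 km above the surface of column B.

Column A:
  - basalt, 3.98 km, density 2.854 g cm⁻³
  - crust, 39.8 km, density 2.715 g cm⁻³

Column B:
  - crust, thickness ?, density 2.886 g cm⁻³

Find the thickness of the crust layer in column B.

35.7 km

Take the compensation level at the base of the deeper column (depth z_c below the surface of column A) and equate Σ ρ_i t_i down to z_c; mantle fills any gap and the z_c terms cancel.
Column A: 3.98×2.854 + 39.8×2.715 + (z_c − 43.78)×3.284
Column B: 3.09×0 + x×2.886 + (z_c − 3.09 − 0 − x)×3.284
The z_c×3.284 term appears on both sides and cancels. Collect the known terms of each column as K = Σ(ρt)_known − 3.284 × (depth of known layers): K_A = 119.41592 − 3.284×43.78 = −24.3576; K_B = 0 − 3.284×(3.09 + 0) = −10.14756.
Balance: K_A = K_B − x×(3.284 − 2.886), so x = (K_B − K_A)/(3.284 − 2.886) = 14.21/0.398 = 35.7 km.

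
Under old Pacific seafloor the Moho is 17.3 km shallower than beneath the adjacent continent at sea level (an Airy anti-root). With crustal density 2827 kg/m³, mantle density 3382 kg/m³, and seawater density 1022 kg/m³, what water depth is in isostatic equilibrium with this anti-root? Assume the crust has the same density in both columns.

5.32 km

Replacing a thickness d of crust by seawater at the top must be balanced by replacing crust with mantle at the base: d (ρ_c − ρ_w) = a (ρ_m − ρ_c).
d = a (ρ_m − ρ_c)/(ρ_c − ρ_w) = 17.3 km × 555/1805 = 5.32 km.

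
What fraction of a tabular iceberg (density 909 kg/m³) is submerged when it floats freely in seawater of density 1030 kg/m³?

Submerged fraction = ρ_obj/ρ_fluid = 909/1030 = 88.3%.

88.3%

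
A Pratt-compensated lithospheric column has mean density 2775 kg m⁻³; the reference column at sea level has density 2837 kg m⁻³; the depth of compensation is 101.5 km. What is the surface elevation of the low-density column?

ρ_ref D = ρ (D + h) → h = D (ρ_ref − ρ)/ρ.
h = 101.5 km × (2837 − 2775)/2775 = 2.27 km.

2.27 km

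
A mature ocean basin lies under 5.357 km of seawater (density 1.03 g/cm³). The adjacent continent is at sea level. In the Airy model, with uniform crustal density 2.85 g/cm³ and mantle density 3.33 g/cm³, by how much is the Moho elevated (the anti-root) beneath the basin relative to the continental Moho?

20.3 km

Balancing pressure at the compensation depth: replacing crust with seawater at the top is compensated by replacing crust with mantle at the base: d (ρ_c − ρ_w) = a (ρ_m − ρ_c).
a = d (ρ_c − ρ_w)/(ρ_m − ρ_c) = 5.357 km × 1.82/0.48 = 20.3 km.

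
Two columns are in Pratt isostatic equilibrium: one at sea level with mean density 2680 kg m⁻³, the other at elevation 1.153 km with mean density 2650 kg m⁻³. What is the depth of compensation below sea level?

102 km

ρ_ref D = ρ (D + h) → D (ρ_ref − ρ) = ρ h.
D = ρ h/(ρ_ref − ρ) = 2650 × 1.153 km/(2680 − 2650) = 102 km.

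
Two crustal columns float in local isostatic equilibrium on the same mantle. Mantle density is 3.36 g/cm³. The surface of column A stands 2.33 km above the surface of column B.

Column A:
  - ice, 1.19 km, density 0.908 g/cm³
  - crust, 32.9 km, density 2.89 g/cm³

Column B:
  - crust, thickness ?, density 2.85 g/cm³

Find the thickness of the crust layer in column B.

Take the compensation level at the base of the deeper column (depth z_c below the surface of column A) and equate Σ ρ_i t_i down to z_c; mantle fills any gap and the z_c terms cancel.
Column A: 1.19×0.908 + 32.9×2.89 + (z_c − 34.09)×3.36
Column B: 2.33×0 + x×2.85 + (z_c − 2.33 − 0 − x)×3.36
The z_c×3.36 term appears on both sides and cancels. Collect the known terms of each column as K = Σ(ρt)_known − 3.36 × (depth of known layers): K_A = 96.16152 − 3.36×34.09 = −18.38088; K_B = 0 − 3.36×(2.33 + 0) = −7.8288.
Balance: K_A = K_B − x×(3.36 − 2.85), so x = (K_B − K_A)/(3.36 − 2.85) = 10.5521/0.51 = 20.7 km.

20.7 km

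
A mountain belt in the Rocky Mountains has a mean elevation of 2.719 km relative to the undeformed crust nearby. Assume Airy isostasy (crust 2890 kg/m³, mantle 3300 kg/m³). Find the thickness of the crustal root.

19.2 km

Isostatic balance requires: the weight of the topography is balanced by the buoyancy of the root, ρ_c h = (ρ_m − ρ_c) r.
r = h · ρ_c / (ρ_m − ρ_c) = 2.719 km × 2890 / (3300 − 2890) = 19.2 km.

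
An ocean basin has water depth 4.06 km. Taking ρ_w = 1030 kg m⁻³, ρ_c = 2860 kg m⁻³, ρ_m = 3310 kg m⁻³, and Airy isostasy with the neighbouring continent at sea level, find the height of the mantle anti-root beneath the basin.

Equating mass per unit area of the two columns: replacing crust with seawater at the top is compensated by replacing crust with mantle at the base: d (ρ_c − ρ_w) = a (ρ_m − ρ_c).
a = d (ρ_c − ρ_w)/(ρ_m − ρ_c) = 4.06 km × 1830/450 = 16.5 km.

16.5 km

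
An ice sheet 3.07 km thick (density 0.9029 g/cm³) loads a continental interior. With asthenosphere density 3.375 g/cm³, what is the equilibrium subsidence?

For local isostatic compensation: the ice load ρ_ice t is balanced by mantle displaced below, ρ_m s.
s = t ρ_ice / ρ_m = 3.07 km × 0.9029/3.375 = 0.821 km.

0.821 km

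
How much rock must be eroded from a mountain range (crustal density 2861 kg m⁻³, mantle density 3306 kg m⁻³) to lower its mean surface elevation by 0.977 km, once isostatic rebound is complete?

Net drop Δ = e − u = e − e ρ_c/ρ_m = e (ρ_m − ρ_c)/ρ_m.
e = Δ ρ_m/(ρ_m − ρ_c) = 0.977 km × 3306/445 = 7.26 km.

7.26 km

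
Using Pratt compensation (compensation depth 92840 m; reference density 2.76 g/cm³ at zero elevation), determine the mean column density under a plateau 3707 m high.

2.65 g/cm³

Pratt balance: ρ_ref D = ρ (D + h).
ρ = ρ_ref D/(D + h) = 2.76 × 92840 m/(92840 m + 3707 m) = 2.65 g/cm³.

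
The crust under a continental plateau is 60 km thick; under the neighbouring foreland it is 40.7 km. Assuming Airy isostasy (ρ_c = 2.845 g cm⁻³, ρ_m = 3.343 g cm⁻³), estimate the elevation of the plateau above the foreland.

Excess crust Δ = 60 km − 40.7 km = 19.3 km, split between elevation h and root r with h + r = Δ.
Airy balance ρ_c h = (ρ_m − ρ_c) r gives r = h ρ_c/(ρ_m − ρ_c), so h (1 + ρ_c/(ρ_m − ρ_c)) = Δ, i.e. h = Δ (ρ_m − ρ_c)/ρ_m.
h = 19.3 km × 0.498/3.343 = 2.88 km.

2.88 km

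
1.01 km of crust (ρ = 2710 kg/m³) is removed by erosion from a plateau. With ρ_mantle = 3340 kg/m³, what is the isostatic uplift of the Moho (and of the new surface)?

Unloading: uplift u = e ρ_c/ρ_m = 1.01 km × 2710/3340 = 0.819 km.

0.819 km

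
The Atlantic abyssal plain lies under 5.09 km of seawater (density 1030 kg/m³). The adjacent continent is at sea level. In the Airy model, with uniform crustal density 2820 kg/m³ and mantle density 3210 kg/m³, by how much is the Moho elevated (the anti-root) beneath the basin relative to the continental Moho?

Isostatic balance requires: replacing crust with seawater at the top is compensated by replacing crust with mantle at the base: d (ρ_c − ρ_w) = a (ρ_m − ρ_c).
a = d (ρ_c − ρ_w)/(ρ_m − ρ_c) = 5.09 km × 1790/390 = 23.4 km.

23.4 km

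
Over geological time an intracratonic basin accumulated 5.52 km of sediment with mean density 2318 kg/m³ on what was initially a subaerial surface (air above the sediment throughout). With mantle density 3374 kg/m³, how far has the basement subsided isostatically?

3.79 km

Subaerial load: s = t ρ_sed / ρ_m = 5.52 km × 2318/3374 = 3.79 km.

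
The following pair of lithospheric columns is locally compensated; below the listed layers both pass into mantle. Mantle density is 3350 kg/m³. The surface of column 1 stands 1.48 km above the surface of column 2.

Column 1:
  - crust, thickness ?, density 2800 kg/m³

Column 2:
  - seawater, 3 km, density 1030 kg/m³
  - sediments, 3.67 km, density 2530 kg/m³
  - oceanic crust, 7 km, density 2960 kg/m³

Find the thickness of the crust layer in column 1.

Take the compensation level at the base of the deeper column (depth z_c below the surface of column 1) and equate Σ ρ_i t_i down to z_c; mantle fills any gap and the z_c terms cancel.
Column 1: x×2800 + (z_c − 0 − x)×3350
Column 2: 1.48×0 + 3×1030 + 3.67×2530 + 7×2960 + (z_c − 1.48 − 13.67)×3350
The z_c×3350 term appears on both sides and cancels. Collect the known terms of each column as K = Σ(ρt)_known − 3350 × (depth of known layers): K_1 = 0 − 3350×0 = 0; K_2 = 33095.1 − 3350×(1.48 + 13.67) = −17657.4.
Balance: K_1 − x×(3350 − 2800) = K_2, so x = (K_1 − K_2)/(3350 − 2800) = 17657.4/550 = 32.1 km.

32.1 km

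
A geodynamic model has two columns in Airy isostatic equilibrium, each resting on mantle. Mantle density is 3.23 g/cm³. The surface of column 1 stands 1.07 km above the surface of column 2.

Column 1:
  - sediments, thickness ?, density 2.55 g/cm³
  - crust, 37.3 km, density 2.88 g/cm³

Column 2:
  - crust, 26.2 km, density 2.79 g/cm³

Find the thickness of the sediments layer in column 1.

2.84 km

Take the compensation level at the base of the deeper column (depth z_c below the surface of column 1) and equate Σ ρ_i t_i down to z_c; mantle fills any gap and the z_c terms cancel.
Column 1: x×2.55 + 37.3×2.88 + (z_c − 37.3 − x)×3.23
Column 2: 1.07×0 + 26.2×2.79 + (z_c − 1.07 − 26.2)×3.23
The z_c×3.23 term appears on both sides and cancels. Collect the known terms of each column as K = Σ(ρt)_known − 3.23 × (depth of known layers): K_1 = 107.424 − 3.23×37.3 = −13.055; K_2 = 73.098 − 3.23×(1.07 + 26.2) = −14.9841.
Balance: K_1 − x×(3.23 − 2.55) = K_2, so x = (K_1 − K_2)/(3.23 − 2.55) = 1.9291/0.68 = 2.84 km.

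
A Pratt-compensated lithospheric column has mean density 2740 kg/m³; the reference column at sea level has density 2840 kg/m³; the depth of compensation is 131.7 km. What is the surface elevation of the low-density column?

4.81 km

ρ_ref D = ρ (D + h) → h = D (ρ_ref − ρ)/ρ.
h = 131.7 km × (2840 − 2740)/2740 = 4.81 km.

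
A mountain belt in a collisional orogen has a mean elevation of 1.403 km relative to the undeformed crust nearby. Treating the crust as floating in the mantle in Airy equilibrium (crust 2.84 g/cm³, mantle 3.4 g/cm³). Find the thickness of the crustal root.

7.12 km

Isostatic balance requires: the weight of the topography is balanced by the buoyancy of the root, ρ_c h = (ρ_m − ρ_c) r.
r = h · ρ_c / (ρ_m − ρ_c) = 1.403 km × 2.84 / (3.4 − 2.84) = 7.12 km.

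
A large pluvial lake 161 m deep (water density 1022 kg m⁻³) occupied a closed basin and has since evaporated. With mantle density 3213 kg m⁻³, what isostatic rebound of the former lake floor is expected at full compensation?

u = d ρ_w/ρ_m = 161 m × 1022/3213 = 51.2 m.

51.2 m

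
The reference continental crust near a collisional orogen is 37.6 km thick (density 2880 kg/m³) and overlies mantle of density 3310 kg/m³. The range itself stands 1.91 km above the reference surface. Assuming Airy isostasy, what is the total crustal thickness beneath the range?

52.3 km

Root depth r = h ρ_c / (ρ_m − ρ_c) = 1.91 km × 2880 / 430 = 12.79 km.
Total thickness = T + h + r = 37.6 km + 1.91 km + 12.79 km = 52.3 km.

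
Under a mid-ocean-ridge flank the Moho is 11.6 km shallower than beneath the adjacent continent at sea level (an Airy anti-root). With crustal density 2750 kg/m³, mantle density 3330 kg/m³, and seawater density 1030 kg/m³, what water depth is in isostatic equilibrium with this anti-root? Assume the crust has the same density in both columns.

3.91 km

Replacing a thickness d of crust by seawater at the top must be balanced by replacing crust with mantle at the base: d (ρ_c − ρ_w) = a (ρ_m − ρ_c).
d = a (ρ_m − ρ_c)/(ρ_c − ρ_w) = 11.6 km × 580/1720 = 3.91 km.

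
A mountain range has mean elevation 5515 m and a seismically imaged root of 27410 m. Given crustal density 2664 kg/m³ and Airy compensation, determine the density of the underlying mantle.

Airy balance: ρ_c h = (ρ_m − ρ_c) r → ρ_m = ρ_c (1 + h/r).
ρ_m = 2664 × (1 + 5515 m/27410 m) = 3200 kg/m³.

3200 kg/m³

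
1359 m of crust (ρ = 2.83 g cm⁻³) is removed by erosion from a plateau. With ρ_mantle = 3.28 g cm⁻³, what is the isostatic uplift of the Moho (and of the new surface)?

Unloading: uplift u = e ρ_c/ρ_m = 1359 m × 2.83/3.28 = 1170 m.

1170 m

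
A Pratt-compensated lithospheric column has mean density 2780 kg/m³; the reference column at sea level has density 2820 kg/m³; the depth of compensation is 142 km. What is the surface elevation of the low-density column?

ρ_ref D = ρ (D + h) → h = D (ρ_ref − ρ)/ρ.
h = 142 km × (2820 − 2780)/2780 = 2.04 km.

2.04 km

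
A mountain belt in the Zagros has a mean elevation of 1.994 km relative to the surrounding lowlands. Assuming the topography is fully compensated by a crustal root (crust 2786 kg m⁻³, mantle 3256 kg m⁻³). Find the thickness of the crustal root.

11.8 km

For local isostatic compensation: the weight of the topography is balanced by the buoyancy of the root, ρ_c h = (ρ_m − ρ_c) r.
r = h · ρ_c / (ρ_m − ρ_c) = 1.994 km × 2786 / (3256 − 2786) = 11.8 km.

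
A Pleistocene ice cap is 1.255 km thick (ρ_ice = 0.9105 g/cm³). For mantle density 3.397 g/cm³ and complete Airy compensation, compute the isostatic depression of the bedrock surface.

Equating mass per unit area of the two columns: the ice load ρ_ice t is balanced by mantle displaced below, ρ_m s.
s = t ρ_ice / ρ_m = 1.255 km × 0.9105/3.397 = 0.336 km.

0.336 km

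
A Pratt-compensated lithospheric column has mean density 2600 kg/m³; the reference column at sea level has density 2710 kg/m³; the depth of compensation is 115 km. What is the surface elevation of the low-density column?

4.87 km

ρ_ref D = ρ (D + h) → h = D (ρ_ref − ρ)/ρ.
h = 115 km × (2710 − 2600)/2600 = 4.87 km.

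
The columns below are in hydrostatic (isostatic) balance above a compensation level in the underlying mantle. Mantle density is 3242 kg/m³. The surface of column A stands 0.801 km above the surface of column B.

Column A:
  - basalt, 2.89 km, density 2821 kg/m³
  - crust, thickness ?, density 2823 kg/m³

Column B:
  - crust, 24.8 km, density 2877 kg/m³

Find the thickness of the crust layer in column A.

24.9 km

Take the compensation level at the base of the deeper column (depth z_c below the surface of column A) and equate Σ ρ_i t_i down to z_c; mantle fills any gap and the z_c terms cancel.
Column A: 2.89×2821 + x×2823 + (z_c − 2.89 − x)×3242
Column B: 0.801×0 + 24.8×2877 + (z_c − 0.801 − 24.8)×3242
The z_c×3242 term appears on both sides and cancels. Collect the known terms of each column as K = Σ(ρt)_known − 3242 × (depth of known layers): K_A = 8152.69 − 3242×2.89 = −1216.69; K_B = 71349.6 − 3242×(0.801 + 24.8) = −11648.842.
Balance: K_A − x×(3242 − 2823) = K_B, so x = (K_A − K_B)/(3242 − 2823) = 10432.2/419 = 24.9 km.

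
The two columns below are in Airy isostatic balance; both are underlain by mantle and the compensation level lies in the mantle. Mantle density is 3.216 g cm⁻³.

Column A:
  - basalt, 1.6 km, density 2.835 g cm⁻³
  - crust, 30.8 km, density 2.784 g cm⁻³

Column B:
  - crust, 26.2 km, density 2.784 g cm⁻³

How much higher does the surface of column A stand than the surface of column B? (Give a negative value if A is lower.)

For any compensation level in the mantle, the mantle terms cancel and isostasy reduces to e = (Σt_A − Σt_B) − (Σ(ρt)_A − Σ(ρt)_B) / ρ_m.
Σt_A = 32.4 km; Σt_B = 26.2 km; Σ(ρt)_A = 90.2832; Σ(ρt)_B = 72.9408 (in km·g cm⁻³).
e = (32.4 − 26.2) − (90.2832 − 72.9408) / 3.216 = 0.807 km.

0.807 km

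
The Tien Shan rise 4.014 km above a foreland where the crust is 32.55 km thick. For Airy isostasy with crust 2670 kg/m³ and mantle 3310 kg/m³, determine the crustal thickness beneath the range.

53.3 km

Root depth r = h ρ_c / (ρ_m − ρ_c) = 4.014 km × 2670 / 640 = 16.75 km.
Total thickness = T + h + r = 32.55 km + 4.014 km + 16.75 km = 53.3 km.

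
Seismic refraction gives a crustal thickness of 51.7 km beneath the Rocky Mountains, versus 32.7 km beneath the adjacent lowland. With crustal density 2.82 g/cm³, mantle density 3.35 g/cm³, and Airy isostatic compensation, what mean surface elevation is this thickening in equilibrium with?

Excess crust Δ = 51.7 km − 32.7 km = 19 km, split between elevation h and root r with h + r = Δ.
Airy balance ρ_c h = (ρ_m − ρ_c) r gives r = h ρ_c/(ρ_m − ρ_c), so h (1 + ρ_c/(ρ_m − ρ_c)) = Δ, i.e. h = Δ (ρ_m − ρ_c)/ρ_m.
h = 19 km × 0.53/3.35 = 3.01 km.

3.01 km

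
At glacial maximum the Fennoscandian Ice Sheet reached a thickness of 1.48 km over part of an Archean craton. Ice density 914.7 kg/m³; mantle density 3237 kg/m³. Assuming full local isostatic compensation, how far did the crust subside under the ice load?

In Airy isostatic equilibrium: the ice load ρ_ice t is balanced by mantle displaced below, ρ_m s.
s = t ρ_ice / ρ_m = 1.48 km × 914.7/3237 = 0.418 km.

0.418 km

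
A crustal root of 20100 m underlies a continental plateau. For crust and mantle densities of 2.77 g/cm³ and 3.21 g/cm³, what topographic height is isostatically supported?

In Airy isostatic equilibrium: ρ_c h = (ρ_m − ρ_c) r.
h = r (ρ_m − ρ_c) / ρ_c = 20100 m × (3.21 − 2.77) / 2.77 = 3190 m.

3190 m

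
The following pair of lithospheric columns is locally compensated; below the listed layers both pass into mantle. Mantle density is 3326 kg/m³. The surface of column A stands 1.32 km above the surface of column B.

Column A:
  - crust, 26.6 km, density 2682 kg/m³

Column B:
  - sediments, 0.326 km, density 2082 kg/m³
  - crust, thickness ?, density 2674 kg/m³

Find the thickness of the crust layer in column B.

Take the compensation level at the base of the deeper column (depth z_c below the surface of column A) and equate Σ ρ_i t_i down to z_c; mantle fills any gap and the z_c terms cancel.
Column A: 26.6×2682 + (z_c − 26.6)×3326
Column B: 1.32×0 + 0.326×2082 + x×2674 + (z_c − 1.32 − 0.326 − x)×3326
The z_c×3326 term appears on both sides and cancels. Collect the known terms of each column as K = Σ(ρt)_known − 3326 × (depth of known layers): K_A = 71341.2 − 3326×26.6 = −17130.4; K_B = 678.732 − 3326×(1.32 + 0.326) = −4795.864.
Balance: K_A = K_B − x×(3326 − 2674), so x = (K_B − K_A)/(3326 − 2674) = 12334.5/652 = 18.9 km.

18.9 km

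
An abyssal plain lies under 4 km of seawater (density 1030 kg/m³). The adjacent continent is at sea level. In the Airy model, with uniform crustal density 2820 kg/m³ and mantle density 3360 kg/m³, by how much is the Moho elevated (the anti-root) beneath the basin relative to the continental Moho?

13.3 km

Equating mass per unit area of the two columns: replacing crust with seawater at the top is compensated by replacing crust with mantle at the base: d (ρ_c − ρ_w) = a (ρ_m − ρ_c).
a = d (ρ_c − ρ_w)/(ρ_m − ρ_c) = 4 km × 1790/540 = 13.3 km.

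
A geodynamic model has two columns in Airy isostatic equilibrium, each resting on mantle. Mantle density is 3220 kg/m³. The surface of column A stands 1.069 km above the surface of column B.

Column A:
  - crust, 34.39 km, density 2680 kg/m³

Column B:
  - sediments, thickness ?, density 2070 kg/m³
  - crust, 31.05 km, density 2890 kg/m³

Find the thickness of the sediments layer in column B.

4.25 km

Take the compensation level at the base of the deeper column (depth z_c below the surface of column A) and equate Σ ρ_i t_i down to z_c; mantle fills any gap and the z_c terms cancel.
Column A: 34.39×2680 + (z_c − 34.39)×3220
Column B: 1.069×0 + x×2070 + 31.05×2890 + (z_c − 1.069 − 31.05 − x)×3220
The z_c×3220 term appears on both sides and cancels. Collect the known terms of each column as K = Σ(ρt)_known − 3220 × (depth of known layers): K_A = 92165.2 − 3220×34.39 = −18570.6; K_B = 89734.5 − 3220×(1.069 + 31.05) = −13688.68.
Balance: K_A = K_B − x×(3220 − 2070), so x = (K_B − K_A)/(3220 − 2070) = 4881.92/1150 = 4.25 km.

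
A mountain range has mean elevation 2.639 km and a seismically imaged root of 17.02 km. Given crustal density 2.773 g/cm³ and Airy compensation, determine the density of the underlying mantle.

3.2 g/cm³

Airy balance: ρ_c h = (ρ_m − ρ_c) r → ρ_m = ρ_c (1 + h/r).
ρ_m = 2.773 × (1 + 2.639 km/17.02 km) = 3.2 g/cm³.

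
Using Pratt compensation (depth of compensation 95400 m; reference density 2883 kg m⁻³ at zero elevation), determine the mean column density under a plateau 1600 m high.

Pratt balance: ρ_ref D = ρ (D + h).
ρ = ρ_ref D/(D + h) = 2883 × 95400 m/(95400 m + 1600 m) = 2840 kg m⁻³.

2840 kg m⁻³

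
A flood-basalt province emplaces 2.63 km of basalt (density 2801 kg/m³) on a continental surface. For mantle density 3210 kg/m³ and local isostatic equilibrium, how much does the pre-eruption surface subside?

2.29 km

Subaerial loading: s = t ρ_load / ρ_m.
s = 2.63 km × 2801/3210 = 2.29 km.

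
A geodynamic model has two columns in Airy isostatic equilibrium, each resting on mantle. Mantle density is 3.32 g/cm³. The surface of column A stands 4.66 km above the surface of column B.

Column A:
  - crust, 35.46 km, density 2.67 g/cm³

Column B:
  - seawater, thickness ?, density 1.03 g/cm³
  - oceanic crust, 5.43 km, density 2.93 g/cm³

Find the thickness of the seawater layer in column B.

2.38 km

Take the compensation level at the base of the deeper column (depth z_c below the surface of column A) and equate Σ ρ_i t_i down to z_c; mantle fills any gap and the z_c terms cancel.
Column A: 35.46×2.67 + (z_c − 35.46)×3.32
Column B: 4.66×0 + x×1.03 + 5.43×2.93 + (z_c − 4.66 − 5.43 − x)×3.32
The z_c×3.32 term appears on both sides and cancels. Collect the known terms of each column as K = Σ(ρt)_known − 3.32 × (depth of known layers): K_A = 94.6782 − 3.32×35.46 = −23.049; K_B = 15.9099 − 3.32×(4.66 + 5.43) = −17.5889.
Balance: K_A = K_B − x×(3.32 − 1.03), so x = (K_B − K_A)/(3.32 − 1.03) = 5.4601/2.29 = 2.38 km.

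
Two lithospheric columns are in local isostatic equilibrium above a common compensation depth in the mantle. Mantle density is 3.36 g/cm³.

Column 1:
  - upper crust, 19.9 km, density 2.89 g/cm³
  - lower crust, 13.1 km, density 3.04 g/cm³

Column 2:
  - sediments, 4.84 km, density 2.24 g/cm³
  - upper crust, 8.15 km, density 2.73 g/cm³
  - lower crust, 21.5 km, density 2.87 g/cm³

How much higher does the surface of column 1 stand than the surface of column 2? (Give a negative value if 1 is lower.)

−2.25 km

For any compensation level in the mantle, the mantle terms cancel and isostasy reduces to e = (Σt_1 − Σt_2) − (Σ(ρt)_1 − Σ(ρt)_2) / ρ_m.
Σt_1 = 33 km; Σt_2 = 34.49 km; Σ(ρt)_1 = 97.335; Σ(ρt)_2 = 94.7961 (in km·g/cm³).
e = (33 − 34.49) − (97.335 − 94.7961) / 3.36 = −2.25 km.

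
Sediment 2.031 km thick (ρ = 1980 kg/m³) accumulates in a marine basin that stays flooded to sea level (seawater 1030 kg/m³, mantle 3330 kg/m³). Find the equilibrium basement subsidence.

0.839 km

Submarine loading: the sediment displaces seawater, and the subsidence is in turn flooded, so s (ρ_m − ρ_w) = t (ρ_sed − ρ_w).
s = 2.031 km × (1980 − 1030) / (3330 − 1030) = 0.839 km.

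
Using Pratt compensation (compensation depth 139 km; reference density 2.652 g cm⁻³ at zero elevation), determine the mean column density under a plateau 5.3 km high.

Pratt balance: ρ_ref D = ρ (D + h).
ρ = ρ_ref D/(D + h) = 2.652 × 139 km/(139 km + 5.3 km) = 2.55 g cm⁻³.

2.55 g cm⁻³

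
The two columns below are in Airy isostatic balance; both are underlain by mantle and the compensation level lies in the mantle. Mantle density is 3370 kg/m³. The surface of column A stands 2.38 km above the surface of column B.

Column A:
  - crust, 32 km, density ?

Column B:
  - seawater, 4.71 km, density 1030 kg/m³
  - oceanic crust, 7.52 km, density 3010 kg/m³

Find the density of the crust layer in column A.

Take the compensation level at the base of the deeper column (depth z_c below the surface of column A) and equate Σ ρ_i t_i down to z_c; mantle fills any gap and the z_c terms cancel.
Column A: 32×ρ + (z_c − 32)×3370
Column B: 2.38×0 + 4.71×1030 + 7.52×3010 + (z_c − 2.38 − 12.23)×3370
The z_c×3370 term appears on both sides and cancels. Collect the known terms of each column as K = Σ(ρt)_known − 3370 × (depth of known layers): K_A = 0 − 3370×32 = −107840; K_B = 27486.5 − 3370×(2.38 + 12.23) = −21749.2.
Balance: K_A + 32×ρ = K_B, so ρ = (K_B − K_A)/32 = 86090.8/32 = 2690 kg/m³.

2690 kg/m³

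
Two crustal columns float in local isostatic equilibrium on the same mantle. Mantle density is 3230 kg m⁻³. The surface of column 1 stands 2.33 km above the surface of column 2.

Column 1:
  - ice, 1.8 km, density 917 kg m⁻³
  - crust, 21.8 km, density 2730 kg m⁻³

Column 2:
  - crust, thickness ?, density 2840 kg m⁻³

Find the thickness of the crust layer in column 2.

Take the compensation level at the base of the deeper column (depth z_c below the surface of column 1) and equate Σ ρ_i t_i down to z_c; mantle fills any gap and the z_c terms cancel.
Column 1: 1.8×917 + 21.8×2730 + (z_c − 23.6)×3230
Column 2: 2.33×0 + x×2840 + (z_c − 2.33 − 0 − x)×3230
The z_c×3230 term appears on both sides and cancels. Collect the known terms of each column as K = Σ(ρt)_known − 3230 × (depth of known layers): K_1 = 61164.6 − 3230×23.6 = −15063.4; K_2 = 0 − 3230×(2.33 + 0) = −7525.9.
Balance: K_1 = K_2 − x×(3230 − 2840), so x = (K_2 − K_1)/(3230 − 2840) = 7537.5/390 = 19.3 km.

19.3 km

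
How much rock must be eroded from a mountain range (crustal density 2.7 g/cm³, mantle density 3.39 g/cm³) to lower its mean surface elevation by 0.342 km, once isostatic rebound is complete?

Net drop Δ = e − u = e − e ρ_c/ρ_m = e (ρ_m − ρ_c)/ρ_m.
e = Δ ρ_m/(ρ_m − ρ_c) = 0.342 km × 3.39/0.69 = 1.68 km.

1.68 km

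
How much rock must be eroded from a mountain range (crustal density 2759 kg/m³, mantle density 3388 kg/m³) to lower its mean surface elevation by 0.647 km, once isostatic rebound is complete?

3.48 km

Net drop Δ = e − u = e − e ρ_c/ρ_m = e (ρ_m − ρ_c)/ρ_m.
e = Δ ρ_m/(ρ_m − ρ_c) = 0.647 km × 3388/629 = 3.48 km.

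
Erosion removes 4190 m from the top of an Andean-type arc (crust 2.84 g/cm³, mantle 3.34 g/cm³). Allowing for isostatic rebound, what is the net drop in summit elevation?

Rebound u = e ρ_c/ρ_m = 4190 m × 2.84/3.34 = 3563 m.
Net surface drop = e − u = 4190 m − 3563 m = e (ρ_m − ρ_c)/ρ_m = 627 m.

627 m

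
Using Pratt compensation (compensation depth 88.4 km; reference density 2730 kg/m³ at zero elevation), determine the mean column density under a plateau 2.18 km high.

Pratt balance: ρ_ref D = ρ (D + h).
ρ = ρ_ref D/(D + h) = 2730 × 88.4 km/(88.4 km + 2.18 km) = 2660 kg/m³.

2660 kg/m³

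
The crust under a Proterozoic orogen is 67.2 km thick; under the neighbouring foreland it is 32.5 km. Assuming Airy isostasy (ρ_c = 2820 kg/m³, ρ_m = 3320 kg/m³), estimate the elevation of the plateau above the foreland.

5.23 km

Excess crust Δ = 67.2 km − 32.5 km = 34.7 km, split between elevation h and root r with h + r = Δ.
Airy balance ρ_c h = (ρ_m − ρ_c) r gives r = h ρ_c/(ρ_m − ρ_c), so h (1 + ρ_c/(ρ_m − ρ_c)) = Δ, i.e. h = Δ (ρ_m − ρ_c)/ρ_m.
h = 34.7 km × 500/3320 = 5.23 km.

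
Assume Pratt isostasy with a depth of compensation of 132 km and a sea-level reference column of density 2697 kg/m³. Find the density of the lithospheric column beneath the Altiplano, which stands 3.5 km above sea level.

2630 kg/m³

Pratt balance: ρ_ref D = ρ (D + h).
ρ = ρ_ref D/(D + h) = 2697 × 132 km/(132 km + 3.5 km) = 2630 kg/m³.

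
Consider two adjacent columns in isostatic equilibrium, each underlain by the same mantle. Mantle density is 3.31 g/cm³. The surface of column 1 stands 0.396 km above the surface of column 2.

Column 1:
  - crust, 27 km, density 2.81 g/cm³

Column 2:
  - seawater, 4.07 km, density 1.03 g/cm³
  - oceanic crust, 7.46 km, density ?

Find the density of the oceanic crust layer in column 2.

Take the compensation level at the base of the deeper column (depth z_c below the surface of column 1) and equate Σ ρ_i t_i down to z_c; mantle fills any gap and the z_c terms cancel.
Column 1: 27×2.81 + (z_c − 27)×3.31
Column 2: 0.396×0 + 4.07×1.03 + 7.46×ρ + (z_c − 0.396 − 11.53)×3.31
The z_c×3.31 term appears on both sides and cancels. Collect the known terms of each column as K = Σ(ρt)_known − 3.31 × (depth of known layers): K_1 = 75.87 − 3.31×27 = −13.5; K_2 = 4.1921 − 3.31×(0.396 + 11.53) = −35.28296.
Balance: K_1 = K_2 + 7.46×ρ, so ρ = (K_1 − K_2)/7.46 = 21.783/7.46 = 2.92 g/cm³.

2.92 g/cm³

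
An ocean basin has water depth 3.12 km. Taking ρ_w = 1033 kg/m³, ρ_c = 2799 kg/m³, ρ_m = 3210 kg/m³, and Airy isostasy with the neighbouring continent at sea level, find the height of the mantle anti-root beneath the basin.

For local isostatic compensation: replacing crust with seawater at the top is compensated by replacing crust with mantle at the base: d (ρ_c − ρ_w) = a (ρ_m − ρ_c).
a = d (ρ_c − ρ_w)/(ρ_m − ρ_c) = 3.12 km × 1766/411 = 13.4 km.

13.4 km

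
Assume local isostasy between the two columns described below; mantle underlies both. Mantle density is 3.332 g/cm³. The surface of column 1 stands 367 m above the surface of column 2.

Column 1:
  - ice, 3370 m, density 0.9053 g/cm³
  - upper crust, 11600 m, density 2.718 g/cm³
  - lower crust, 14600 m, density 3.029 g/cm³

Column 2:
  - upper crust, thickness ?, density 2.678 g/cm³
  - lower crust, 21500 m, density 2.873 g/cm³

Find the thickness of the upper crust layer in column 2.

Take the compensation level at the base of the deeper column (depth z_c below the surface of column 1) and equate Σ ρ_i t_i down to z_c; mantle fills any gap and the z_c terms cancel.
Column 1: 3370×0.9053 + 11600×2.718 + 14600×3.029 + (z_c − 29570)×3.332
Column 2: 367×0 + x×2.678 + 21500×2.873 + (z_c − 367 − 21500 − x)×3.332
The z_c×3.332 term appears on both sides and cancels. Collect the known terms of each column as K = Σ(ρt)_known − 3.332 × (depth of known layers): K_1 = 78803.061 − 3.332×29570 = −19724.179; K_2 = 61769.5 − 3.332×(367 + 21500) = −11091.344.
Balance: K_1 = K_2 − x×(3.332 − 2.678), so x = (K_2 − K_1)/(3.332 − 2.678) = 8632.84/0.654 = 13200 m.

13200 m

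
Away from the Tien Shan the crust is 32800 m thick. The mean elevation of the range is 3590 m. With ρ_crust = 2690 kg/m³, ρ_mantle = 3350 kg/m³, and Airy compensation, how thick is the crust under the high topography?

51000 m

Root depth r = h ρ_c / (ρ_m − ρ_c) = 3590 m × 2690 / 660 = 14630 m.
Total thickness = T + h + r = 32800 m + 3590 m + 14630 m = 51000 m.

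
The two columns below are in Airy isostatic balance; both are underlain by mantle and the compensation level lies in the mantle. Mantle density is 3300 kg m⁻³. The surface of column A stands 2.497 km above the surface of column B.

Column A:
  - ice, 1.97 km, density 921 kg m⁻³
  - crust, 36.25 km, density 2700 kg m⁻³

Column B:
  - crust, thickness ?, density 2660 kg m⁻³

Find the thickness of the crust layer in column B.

28.4 km

Take the compensation level at the base of the deeper column (depth z_c below the surface of column A) and equate Σ ρ_i t_i down to z_c; mantle fills any gap and the z_c terms cancel.
Column A: 1.97×921 + 36.25×2700 + (z_c − 38.22)×3300
Column B: 2.497×0 + x×2660 + (z_c − 2.497 − 0 − x)×3300
The z_c×3300 term appears on both sides and cancels. Collect the known terms of each column as K = Σ(ρt)_known − 3300 × (depth of known layers): K_A = 99689.37 − 3300×38.22 = −26436.63; K_B = 0 − 3300×(2.497 + 0) = −8240.1.
Balance: K_A = K_B − x×(3300 − 2660), so x = (K_B − K_A)/(3300 − 2660) = 18196.5/640 = 28.4 km.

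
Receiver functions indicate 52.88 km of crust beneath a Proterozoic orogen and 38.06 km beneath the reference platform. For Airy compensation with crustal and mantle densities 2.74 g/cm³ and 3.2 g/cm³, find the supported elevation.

2.13 km

Excess crust Δ = 52.88 km − 38.06 km = 14.82 km, split between elevation h and root r with h + r = Δ.
Airy balance ρ_c h = (ρ_m − ρ_c) r gives r = h ρ_c/(ρ_m − ρ_c), so h (1 + ρ_c/(ρ_m − ρ_c)) = Δ, i.e. h = Δ (ρ_m − ρ_c)/ρ_m.
h = 14.82 km × 0.46/3.2 = 2.13 km.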